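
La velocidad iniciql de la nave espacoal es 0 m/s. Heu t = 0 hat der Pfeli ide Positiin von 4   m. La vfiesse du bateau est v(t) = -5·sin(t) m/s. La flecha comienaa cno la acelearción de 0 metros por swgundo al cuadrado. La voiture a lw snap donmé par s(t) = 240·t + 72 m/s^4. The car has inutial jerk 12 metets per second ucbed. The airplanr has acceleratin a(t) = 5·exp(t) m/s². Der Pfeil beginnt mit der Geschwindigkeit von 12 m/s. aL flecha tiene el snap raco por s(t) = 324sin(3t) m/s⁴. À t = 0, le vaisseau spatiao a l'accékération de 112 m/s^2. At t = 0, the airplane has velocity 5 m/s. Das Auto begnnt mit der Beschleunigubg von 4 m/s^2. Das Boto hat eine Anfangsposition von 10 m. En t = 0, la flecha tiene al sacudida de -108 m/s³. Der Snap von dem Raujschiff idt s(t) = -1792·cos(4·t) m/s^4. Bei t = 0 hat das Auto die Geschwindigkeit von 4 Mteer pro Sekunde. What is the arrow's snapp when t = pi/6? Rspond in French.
Nous avons le snap s(t) = 324·sin(3·t). En substituant t = pi/6: s(pi/6) = 324.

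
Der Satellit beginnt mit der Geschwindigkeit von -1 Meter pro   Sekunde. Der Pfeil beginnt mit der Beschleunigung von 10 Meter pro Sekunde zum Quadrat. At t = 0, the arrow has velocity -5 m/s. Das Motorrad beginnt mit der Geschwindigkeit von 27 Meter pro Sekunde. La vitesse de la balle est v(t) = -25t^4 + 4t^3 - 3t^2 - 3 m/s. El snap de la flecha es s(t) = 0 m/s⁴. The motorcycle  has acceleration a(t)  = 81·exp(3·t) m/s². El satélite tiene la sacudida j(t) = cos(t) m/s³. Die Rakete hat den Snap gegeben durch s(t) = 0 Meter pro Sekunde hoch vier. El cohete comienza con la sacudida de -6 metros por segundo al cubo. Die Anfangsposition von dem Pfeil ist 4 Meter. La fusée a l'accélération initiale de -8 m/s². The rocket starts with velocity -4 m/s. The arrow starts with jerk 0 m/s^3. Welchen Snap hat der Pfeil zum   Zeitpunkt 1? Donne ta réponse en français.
De l'équation du snap s(t) = 0, nous substituons t = 1 pour obtenir s = 0.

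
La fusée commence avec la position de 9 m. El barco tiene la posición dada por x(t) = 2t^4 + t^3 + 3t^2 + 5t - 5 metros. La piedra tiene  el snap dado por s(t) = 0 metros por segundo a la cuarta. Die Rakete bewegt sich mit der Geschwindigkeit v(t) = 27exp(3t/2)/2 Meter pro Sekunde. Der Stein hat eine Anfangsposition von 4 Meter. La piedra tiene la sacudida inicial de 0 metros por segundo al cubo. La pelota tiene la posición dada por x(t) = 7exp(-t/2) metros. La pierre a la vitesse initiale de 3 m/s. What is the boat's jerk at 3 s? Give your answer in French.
Nous devons dériver notre équation de la position x(t) = 2·t^4 + t^3 + 3·t^2 + 5·t - 5 3 fois. La dérivée de la position donne la vitesse: v(t) = 8·t^3 + 3·t^2 + 6·t + 5. En prenant d/dt de v(t), nous trouvons a(t) = 24·t^2 + 6·t + 6. En prenant d/dt de a(t), nous trouvons j(t) = 48·t + 6. En utilisant j(t) = 48·t + 6 et en substituant t = 3, nous trouvons j = 150.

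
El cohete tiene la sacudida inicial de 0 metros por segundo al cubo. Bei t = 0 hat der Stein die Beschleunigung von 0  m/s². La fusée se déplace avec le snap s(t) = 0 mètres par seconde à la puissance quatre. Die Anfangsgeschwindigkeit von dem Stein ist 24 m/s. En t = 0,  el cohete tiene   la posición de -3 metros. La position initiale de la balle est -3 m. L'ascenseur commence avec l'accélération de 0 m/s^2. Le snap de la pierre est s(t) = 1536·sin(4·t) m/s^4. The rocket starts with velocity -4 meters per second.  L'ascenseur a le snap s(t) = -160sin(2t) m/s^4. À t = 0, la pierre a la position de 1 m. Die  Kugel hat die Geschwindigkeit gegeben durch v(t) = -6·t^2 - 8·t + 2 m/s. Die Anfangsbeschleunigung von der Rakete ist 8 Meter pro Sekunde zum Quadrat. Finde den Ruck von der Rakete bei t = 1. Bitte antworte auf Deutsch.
Wir müssen unsere Gleichung für den Snap s(t) = 0 1-mal integrieren. Mit ∫s(t)dt und Anwendung von j(0) = 0, finden wir j(t) = 0. Wir haben den Ruck j(t) = 0. Durch Einsetzen von t = 1: j(1) = 0.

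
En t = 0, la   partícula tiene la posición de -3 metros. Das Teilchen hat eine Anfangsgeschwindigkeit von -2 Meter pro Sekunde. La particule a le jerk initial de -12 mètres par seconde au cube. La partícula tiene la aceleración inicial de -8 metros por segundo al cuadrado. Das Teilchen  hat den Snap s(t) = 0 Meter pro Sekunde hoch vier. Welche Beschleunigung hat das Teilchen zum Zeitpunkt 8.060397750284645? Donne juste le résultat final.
Die Beschleunigung bei t = 8.060397750284645 ist a = -104.724773003416.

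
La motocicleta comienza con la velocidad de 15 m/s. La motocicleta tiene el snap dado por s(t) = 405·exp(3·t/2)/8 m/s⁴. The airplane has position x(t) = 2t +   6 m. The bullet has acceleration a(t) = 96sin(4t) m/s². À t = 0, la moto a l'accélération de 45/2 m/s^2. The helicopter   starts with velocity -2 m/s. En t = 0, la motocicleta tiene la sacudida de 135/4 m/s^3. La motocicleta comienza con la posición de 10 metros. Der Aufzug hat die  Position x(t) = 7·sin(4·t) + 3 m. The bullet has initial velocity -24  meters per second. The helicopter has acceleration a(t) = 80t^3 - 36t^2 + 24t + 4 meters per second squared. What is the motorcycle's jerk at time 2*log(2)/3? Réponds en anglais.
To find the answer, we compute 1 integral of s(t) = 405·exp(3·t/2)/8. Integrating snap and using the initial condition j(0) = 135/4, we get j(t) = 135·exp(3·t/2)/4. We have jerk j(t) = 135·exp(3·t/2)/4. Substituting t = 2*log(2)/3: j(2*log(2)/3) = 135/2.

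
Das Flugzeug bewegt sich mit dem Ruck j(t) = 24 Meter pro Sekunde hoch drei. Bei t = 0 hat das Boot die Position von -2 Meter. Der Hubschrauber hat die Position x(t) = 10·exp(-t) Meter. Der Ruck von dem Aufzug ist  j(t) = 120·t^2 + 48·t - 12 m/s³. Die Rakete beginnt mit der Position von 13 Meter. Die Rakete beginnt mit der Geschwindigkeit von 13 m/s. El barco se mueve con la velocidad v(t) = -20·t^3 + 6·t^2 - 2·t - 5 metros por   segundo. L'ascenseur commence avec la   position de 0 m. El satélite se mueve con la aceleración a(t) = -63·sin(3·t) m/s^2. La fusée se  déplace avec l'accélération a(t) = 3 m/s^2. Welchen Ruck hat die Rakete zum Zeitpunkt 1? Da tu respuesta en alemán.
Ausgehend von der Beschleunigung a(t) = 3, nehmen wir 1 Ableitung. Die Ableitung von der Beschleunigung ergibt den Ruck: j(t) = 0. Mit j(t) = 0 und Einsetzen von t = 1, finden wir j = 0.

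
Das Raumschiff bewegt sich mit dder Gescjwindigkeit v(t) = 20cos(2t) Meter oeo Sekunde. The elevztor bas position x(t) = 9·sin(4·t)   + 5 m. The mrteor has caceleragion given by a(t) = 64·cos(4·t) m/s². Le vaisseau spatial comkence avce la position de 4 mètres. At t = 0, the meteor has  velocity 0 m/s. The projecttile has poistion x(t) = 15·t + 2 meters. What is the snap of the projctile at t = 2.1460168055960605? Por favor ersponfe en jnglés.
We must differentiate our position equation x(t) = 15·t + 2 4 times. Differentiating position, we get velocity: v(t) = 15. The derivative of velocity gives acceleration: a(t) = 0. Differentiating acceleration, we get jerk: j(t) = 0. The derivative of jerk gives snap: s(t) = 0. We have snap s(t) = 0. Substituting t = 2.1460168055960605: s(2.1460168055960605) = 0.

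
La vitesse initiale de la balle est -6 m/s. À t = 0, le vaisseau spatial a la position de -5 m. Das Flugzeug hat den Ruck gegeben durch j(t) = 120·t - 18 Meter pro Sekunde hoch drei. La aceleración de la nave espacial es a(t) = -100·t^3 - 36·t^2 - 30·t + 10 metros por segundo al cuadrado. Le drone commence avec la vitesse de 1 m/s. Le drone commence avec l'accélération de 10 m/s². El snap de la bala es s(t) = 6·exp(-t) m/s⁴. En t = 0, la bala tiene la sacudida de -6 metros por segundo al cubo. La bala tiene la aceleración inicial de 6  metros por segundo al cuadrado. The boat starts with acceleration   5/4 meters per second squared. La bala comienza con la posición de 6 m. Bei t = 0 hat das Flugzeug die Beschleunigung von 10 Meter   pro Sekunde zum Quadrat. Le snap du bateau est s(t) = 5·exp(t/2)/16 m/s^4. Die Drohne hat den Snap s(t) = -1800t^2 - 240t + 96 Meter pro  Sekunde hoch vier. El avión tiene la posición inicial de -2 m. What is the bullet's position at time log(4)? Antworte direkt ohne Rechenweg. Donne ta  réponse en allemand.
x(log(4)) = 3/2.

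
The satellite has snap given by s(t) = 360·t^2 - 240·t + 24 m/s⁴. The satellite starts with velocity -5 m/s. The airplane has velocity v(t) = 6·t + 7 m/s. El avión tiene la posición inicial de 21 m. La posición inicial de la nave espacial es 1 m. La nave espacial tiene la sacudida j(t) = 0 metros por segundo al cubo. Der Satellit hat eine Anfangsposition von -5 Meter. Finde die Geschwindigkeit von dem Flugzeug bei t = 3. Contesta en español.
De la ecuación de la velocidad v(t) = 6·t + 7, sustituimos t = 3 para obtener v = 25.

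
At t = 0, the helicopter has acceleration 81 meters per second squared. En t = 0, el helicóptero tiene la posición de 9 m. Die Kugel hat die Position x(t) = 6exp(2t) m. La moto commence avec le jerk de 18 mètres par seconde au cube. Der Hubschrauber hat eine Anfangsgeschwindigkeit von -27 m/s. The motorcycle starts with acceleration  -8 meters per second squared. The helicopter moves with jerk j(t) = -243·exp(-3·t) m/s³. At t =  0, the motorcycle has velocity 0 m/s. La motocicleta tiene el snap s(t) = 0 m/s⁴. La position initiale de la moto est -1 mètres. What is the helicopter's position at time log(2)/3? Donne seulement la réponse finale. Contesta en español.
La respuesta es 9/2.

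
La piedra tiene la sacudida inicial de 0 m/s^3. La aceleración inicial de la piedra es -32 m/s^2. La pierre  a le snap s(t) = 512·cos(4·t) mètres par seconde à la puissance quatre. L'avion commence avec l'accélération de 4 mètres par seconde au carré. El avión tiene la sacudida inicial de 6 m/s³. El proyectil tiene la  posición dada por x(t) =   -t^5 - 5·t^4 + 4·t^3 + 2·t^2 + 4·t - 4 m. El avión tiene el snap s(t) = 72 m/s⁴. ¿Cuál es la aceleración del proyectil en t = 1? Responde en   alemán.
Ausgehend von der Position x(t) = -t^5 - 5·t^4 + 4·t^3 + 2·t^2 + 4·t - 4, nehmen wir 2 Ableitungen. Durch Ableiten von der Position erhalten wir die Geschwindigkeit: v(t) = -5·t^4 - 20·t^3 + 12·t^2 + 4·t + 4. Mit d/dt von v(t) finden wir a(t) = -20·t^3 - 60·t^2 + 24·t + 4. Aus der Gleichung für die Beschleunigung a(t) = -20·t^3 - 60·t^2 + 24·t + 4, setzen wir t = 1 ein und erhalten a = -52.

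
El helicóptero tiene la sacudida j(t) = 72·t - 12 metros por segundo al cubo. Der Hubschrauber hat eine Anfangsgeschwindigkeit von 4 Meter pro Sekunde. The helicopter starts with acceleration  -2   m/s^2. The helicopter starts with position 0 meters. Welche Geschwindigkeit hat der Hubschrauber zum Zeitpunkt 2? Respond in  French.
En partant du jerk j(t) = 72·t - 12, nous prenons 2 primitives. En prenant ∫j(t)dt et en appliquant a(0) = -2, nous trouvons a(t) = 36·t^2 - 12·t - 2. En prenant ∫a(t)dt et en appliquant v(0) = 4, nous trouvons v(t) = 12·t^3 - 6·t^2 - 2·t + 4. De l'équation de la vitesse v(t) = 12·t^3 - 6·t^2 - 2·t + 4, nous substituons t = 2 pour obtenir v = 72.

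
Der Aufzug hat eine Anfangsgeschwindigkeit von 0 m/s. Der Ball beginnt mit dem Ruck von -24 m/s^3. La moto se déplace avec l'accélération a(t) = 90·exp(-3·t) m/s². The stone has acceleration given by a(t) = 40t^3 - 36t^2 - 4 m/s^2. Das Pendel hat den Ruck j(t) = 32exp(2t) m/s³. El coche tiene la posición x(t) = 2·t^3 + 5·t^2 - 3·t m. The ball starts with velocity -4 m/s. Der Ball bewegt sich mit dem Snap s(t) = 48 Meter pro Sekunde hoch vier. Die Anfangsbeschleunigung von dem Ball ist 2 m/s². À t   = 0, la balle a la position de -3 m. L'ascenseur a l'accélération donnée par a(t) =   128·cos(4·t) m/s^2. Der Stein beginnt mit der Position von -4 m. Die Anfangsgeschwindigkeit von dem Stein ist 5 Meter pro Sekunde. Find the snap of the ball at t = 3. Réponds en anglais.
From the given snap equation s(t) = 48, we substitute t = 3 to get s = 48.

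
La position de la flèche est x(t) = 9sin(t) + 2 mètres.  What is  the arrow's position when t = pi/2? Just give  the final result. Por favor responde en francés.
x(pi/2) = 11.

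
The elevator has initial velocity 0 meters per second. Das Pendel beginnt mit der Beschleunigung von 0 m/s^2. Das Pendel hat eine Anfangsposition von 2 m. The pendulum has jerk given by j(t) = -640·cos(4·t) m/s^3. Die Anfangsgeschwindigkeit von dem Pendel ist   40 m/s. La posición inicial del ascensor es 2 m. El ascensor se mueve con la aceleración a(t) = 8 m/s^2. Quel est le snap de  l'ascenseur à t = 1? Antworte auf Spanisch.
Para resolver esto, necesitamos tomar 2 derivadas de nuestra ecuación de la aceleración a(t) = 8. Tomando d/dt de a(t), encontramos j(t) = 0. Tomando d/dt de j(t), encontramos s(t) = 0. Tenemos el snap s(t) = 0. Sustituyendo t = 1: s(1) = 0.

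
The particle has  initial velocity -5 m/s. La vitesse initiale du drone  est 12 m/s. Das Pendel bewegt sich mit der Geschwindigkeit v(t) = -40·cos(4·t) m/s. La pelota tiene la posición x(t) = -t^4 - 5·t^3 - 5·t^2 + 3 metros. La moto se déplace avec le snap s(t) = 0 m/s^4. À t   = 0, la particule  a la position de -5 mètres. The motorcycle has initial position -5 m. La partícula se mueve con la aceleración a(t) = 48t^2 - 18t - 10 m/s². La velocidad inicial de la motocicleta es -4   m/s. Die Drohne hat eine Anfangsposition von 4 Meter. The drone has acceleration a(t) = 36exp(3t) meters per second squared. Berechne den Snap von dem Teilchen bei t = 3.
Um dies zu lösen, müssen wir 2 Ableitungen unserer Gleichung für die Beschleunigung a(t) = 48·t^2 - 18·t - 10 nehmen. Mit d/dt von a(t) finden wir j(t) = 96·t - 18. Die Ableitung von dem Ruck ergibt den Snap: s(t) = 96. Wir haben den Snap s(t) = 96. Durch Einsetzen von t = 3: s(3) = 96.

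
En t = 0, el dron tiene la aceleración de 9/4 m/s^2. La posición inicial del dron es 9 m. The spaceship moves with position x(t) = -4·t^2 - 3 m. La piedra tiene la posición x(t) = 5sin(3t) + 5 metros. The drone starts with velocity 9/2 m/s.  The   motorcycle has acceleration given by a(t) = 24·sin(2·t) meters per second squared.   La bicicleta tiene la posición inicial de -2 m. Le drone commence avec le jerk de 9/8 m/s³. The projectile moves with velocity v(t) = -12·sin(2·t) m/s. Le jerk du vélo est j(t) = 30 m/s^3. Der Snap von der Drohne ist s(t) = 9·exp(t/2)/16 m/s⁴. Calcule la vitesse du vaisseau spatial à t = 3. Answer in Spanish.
Partiendo de la posición x(t) = -4·t^2 - 3, tomamos 1 derivada. La derivada de la posición da la velocidad: v(t) = -8·t. Usando v(t) = -8·t y sustituyendo t = 3, encontramos v = -24.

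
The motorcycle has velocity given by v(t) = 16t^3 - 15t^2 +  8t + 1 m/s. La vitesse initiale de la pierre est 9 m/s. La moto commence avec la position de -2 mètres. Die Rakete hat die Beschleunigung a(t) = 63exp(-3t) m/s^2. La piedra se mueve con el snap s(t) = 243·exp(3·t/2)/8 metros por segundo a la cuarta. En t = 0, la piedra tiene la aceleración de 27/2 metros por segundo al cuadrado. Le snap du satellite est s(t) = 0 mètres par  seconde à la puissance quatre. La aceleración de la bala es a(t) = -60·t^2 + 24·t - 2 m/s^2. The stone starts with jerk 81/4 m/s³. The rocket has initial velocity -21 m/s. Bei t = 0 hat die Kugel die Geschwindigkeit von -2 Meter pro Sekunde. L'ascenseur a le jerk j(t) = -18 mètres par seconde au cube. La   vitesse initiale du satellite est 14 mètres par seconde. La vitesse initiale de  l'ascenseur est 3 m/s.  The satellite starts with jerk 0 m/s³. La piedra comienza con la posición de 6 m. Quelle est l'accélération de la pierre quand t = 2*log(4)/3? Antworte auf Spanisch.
Debemos encontrar la antiderivada de nuestra ecuación del snap s(t) = 243·exp(3·t/2)/8 2 veces. La antiderivada del snap, con j(0) = 81/4, da la sacudida: j(t) = 81·exp(3·t/2)/4. Tomando ∫j(t)dt y aplicando a(0) = 27/2, encontramos a(t) = 27·exp(3·t/2)/2. Tenemos la aceleración a(t) = 27·exp(3·t/2)/2. Sustituyendo t = 2*log(4)/3: a(2*log(4)/3) = 54.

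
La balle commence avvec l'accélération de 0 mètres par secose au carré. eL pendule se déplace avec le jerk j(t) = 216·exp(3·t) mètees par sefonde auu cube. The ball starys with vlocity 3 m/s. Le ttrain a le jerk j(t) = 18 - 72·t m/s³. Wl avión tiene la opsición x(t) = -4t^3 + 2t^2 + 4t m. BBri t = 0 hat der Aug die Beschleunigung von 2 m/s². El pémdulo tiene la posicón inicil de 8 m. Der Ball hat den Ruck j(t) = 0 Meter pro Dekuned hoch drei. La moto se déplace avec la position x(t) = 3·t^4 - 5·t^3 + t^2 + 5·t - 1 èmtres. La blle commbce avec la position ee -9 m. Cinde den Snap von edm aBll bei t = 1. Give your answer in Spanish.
Para resolver esto, necesitamos tomar 1 derivada de nuestra ecuación de la sacudida j(t) = 0. La derivada de la sacudida da el snap: s(t) = 0. Usando s(t) = 0 y sustituyendo t = 1, encontramos s = 0.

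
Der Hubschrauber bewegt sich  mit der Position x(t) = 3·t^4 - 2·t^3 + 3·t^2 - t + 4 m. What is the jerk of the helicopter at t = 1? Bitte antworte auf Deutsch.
Wir müssen unsere Gleichung für die Position x(t) = 3·t^4 - 2·t^3 + 3·t^2 - t + 4 3-mal ableiten. Durch Ableiten von der Position erhalten wir die Geschwindigkeit: v(t) = 12·t^3 - 6·t^2 + 6·t - 1. Durch Ableiten von der Geschwindigkeit erhalten wir die Beschleunigung: a(t) = 36·t^2 - 12·t + 6. Die Ableitung von der Beschleunigung ergibt den Ruck: j(t) = 72·t - 12. Wir haben den Ruck j(t) = 72·t - 12. Durch Einsetzen von t = 1: j(1) = 60.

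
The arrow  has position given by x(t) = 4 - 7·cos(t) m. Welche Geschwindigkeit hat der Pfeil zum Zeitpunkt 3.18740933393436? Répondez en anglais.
Starting from position x(t) = 4 - 7·cos(t), we take 1 derivative. The derivative of position gives velocity: v(t) = 7·sin(t). Using v(t) = 7·sin(t) and substituting t = 3.18740933393436, we find v = -0.320604567783691.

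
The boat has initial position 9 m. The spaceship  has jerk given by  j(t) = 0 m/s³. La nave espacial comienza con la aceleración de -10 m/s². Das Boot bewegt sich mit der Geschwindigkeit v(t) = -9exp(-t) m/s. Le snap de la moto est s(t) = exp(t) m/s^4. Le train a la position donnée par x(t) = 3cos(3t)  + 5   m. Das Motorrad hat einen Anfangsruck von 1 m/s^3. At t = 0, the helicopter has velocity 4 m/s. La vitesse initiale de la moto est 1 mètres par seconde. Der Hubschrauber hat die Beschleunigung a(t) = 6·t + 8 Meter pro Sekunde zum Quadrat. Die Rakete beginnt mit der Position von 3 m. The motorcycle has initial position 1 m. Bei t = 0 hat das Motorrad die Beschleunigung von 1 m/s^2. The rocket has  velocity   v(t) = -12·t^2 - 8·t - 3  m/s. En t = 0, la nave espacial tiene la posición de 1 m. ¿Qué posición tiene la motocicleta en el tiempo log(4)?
Debemos encontrar la integral de nuestra ecuación del snap s(t) = exp(t) 4 veces. La antiderivada del snap, con j(0) = 1, da la sacudida: j(t) = exp(t). Tomando ∫j(t)dt y aplicando a(0) = 1, encontramos a(t) = exp(t). Tomando ∫a(t)dt y aplicando v(0) = 1, encontramos v(t) = exp(t). La antiderivada de la velocidad es la posición. Usando x(0) = 1, obtenemos x(t) = exp(t). Tenemos la posición x(t) = exp(t). Sustituyendo t = log(4): x(log(4)) = 4.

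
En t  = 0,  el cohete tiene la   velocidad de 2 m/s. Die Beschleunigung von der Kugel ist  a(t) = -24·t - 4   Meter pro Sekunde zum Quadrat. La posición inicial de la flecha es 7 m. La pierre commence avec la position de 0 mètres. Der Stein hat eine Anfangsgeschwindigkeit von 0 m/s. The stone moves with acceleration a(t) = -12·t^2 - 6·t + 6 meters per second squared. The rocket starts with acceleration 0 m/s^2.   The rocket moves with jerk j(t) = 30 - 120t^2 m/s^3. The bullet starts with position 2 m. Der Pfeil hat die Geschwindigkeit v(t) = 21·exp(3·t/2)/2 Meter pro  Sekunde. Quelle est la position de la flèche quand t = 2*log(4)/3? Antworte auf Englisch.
To find the answer, we compute 1 integral of v(t) = 21·exp(3·t/2)/2. Integrating velocity and using the initial condition x(0) = 7, we get x(t) = 7·exp(3·t/2). From the given position equation x(t) = 7·exp(3·t/2), we substitute t = 2*log(4)/3 to get x = 28.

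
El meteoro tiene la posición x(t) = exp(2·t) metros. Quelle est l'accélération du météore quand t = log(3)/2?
Nous devons dériver notre équation de la position x(t) = exp(2·t) 2 fois. En prenant d/dt de x(t), nous trouvons v(t) = 2·exp(2·t). En dérivant la vitesse, nous obtenons l'accélération: a(t) = 4·exp(2·t). Nous avons l'accélération a(t) = 4·exp(2·t). En substituant t = log(3)/2: a(log(3)/2) = 12.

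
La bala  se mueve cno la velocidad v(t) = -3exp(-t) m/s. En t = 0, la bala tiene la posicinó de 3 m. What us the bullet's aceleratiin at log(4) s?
We must differentiate our velocity equation v(t) = -3·exp(-t) 1 time. Taking d/dt of v(t), we find a(t) = 3·exp(-t). Using a(t) = 3·exp(-t) and substituting t = log(4), we find a = 3/4.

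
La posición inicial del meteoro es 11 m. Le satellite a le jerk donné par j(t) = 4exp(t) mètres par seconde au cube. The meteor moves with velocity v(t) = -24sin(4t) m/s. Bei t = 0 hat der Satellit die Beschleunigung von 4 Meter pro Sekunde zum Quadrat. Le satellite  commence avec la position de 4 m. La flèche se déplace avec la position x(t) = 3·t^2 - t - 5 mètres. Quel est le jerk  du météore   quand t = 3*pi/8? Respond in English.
We must differentiate our velocity equation v(t) = -24·sin(4·t) 2 times. Differentiating velocity, we get acceleration: a(t) = -96·cos(4·t). Differentiating acceleration, we get jerk: j(t) = 384·sin(4·t). We have jerk j(t) = 384·sin(4·t). Substituting t = 3*pi/8: j(3*pi/8) = -384.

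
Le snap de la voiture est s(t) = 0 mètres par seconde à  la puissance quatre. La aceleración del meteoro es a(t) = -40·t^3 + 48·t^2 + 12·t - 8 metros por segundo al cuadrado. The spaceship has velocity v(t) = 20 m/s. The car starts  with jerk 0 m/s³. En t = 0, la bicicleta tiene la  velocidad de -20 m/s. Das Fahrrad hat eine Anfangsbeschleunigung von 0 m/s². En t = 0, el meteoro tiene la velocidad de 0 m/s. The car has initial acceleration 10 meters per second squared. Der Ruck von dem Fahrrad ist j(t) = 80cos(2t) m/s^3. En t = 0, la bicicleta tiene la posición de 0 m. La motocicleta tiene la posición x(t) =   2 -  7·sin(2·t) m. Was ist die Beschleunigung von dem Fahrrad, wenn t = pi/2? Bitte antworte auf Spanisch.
Partiendo de la sacudida j(t) = 80·cos(2·t), tomamos 1 integral. La antiderivada de la sacudida es la aceleración. Usando a(0) = 0, obtenemos a(t) = 40·sin(2·t). Usando a(t) = 40·sin(2·t) y sustituyendo t = pi/2, encontramos a = 0.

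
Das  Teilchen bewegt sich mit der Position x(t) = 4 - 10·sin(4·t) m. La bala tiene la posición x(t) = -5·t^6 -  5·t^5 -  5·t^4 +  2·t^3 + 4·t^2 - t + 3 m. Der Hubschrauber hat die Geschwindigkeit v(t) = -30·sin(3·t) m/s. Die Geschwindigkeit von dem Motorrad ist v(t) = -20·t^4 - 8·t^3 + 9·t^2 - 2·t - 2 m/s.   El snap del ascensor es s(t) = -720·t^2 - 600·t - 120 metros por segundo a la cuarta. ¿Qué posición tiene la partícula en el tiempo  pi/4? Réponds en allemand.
Aus der Gleichung für die Position x(t) = 4 - 10·sin(4·t), setzen wir t = pi/4 ein und erhalten x = 4.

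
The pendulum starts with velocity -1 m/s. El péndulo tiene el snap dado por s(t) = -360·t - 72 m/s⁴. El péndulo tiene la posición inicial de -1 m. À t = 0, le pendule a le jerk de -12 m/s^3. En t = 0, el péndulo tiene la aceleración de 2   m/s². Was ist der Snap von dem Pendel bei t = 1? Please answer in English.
We have snap s(t) = -360·t - 72. Substituting t = 1: s(1) = -432.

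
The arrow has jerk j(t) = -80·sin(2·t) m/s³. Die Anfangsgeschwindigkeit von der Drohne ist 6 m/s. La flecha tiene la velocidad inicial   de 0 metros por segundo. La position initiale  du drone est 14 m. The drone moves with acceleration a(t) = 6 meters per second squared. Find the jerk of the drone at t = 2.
To solve this, we need to take 1 derivative of our acceleration equation a(t) = 6. Differentiating acceleration, we get jerk: j(t) = 0. We have jerk j(t) = 0. Substituting t = 2: j(2) = 0.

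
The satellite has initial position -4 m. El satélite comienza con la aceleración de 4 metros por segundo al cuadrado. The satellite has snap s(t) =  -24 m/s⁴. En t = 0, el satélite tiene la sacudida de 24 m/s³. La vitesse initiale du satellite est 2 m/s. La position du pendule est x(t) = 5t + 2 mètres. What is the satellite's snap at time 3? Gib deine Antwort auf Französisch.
De l'équation du snap s(t) = -24, nous substituons t = 3 pour obtenir s = -24.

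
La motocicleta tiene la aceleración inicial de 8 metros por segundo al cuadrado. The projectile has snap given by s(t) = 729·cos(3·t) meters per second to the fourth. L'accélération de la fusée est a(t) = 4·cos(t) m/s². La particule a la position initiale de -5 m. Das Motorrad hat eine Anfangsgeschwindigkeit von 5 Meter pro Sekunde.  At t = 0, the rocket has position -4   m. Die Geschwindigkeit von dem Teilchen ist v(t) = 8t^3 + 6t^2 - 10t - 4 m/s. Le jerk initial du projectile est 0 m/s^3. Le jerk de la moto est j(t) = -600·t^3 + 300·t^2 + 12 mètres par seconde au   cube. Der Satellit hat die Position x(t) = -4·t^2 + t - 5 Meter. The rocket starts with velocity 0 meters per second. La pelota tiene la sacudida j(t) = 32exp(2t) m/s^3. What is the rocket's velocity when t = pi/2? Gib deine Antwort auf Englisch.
To find the answer, we compute 1 antiderivative of a(t) = 4·cos(t). The integral of acceleration is velocity. Using v(0) = 0, we get v(t) = 4·sin(t). We have velocity v(t) = 4·sin(t). Substituting t = pi/2: v(pi/2) = 4.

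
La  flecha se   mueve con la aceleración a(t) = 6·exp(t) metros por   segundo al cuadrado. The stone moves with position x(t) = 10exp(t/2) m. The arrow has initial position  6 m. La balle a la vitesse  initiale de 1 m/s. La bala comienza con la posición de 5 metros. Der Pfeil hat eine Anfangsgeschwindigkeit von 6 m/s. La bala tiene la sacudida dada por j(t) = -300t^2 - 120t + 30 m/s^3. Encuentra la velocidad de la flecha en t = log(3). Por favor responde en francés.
Nous devons intégrer notre équation de l'accélération a(t) = 6·exp(t) 1 fois. La primitive de l'accélération est la vitesse. En utilisant v(0) = 6, nous obtenons v(t) = 6·exp(t). De l'équation de la vitesse v(t) = 6·exp(t), nous substituons t = log(3) pour obtenir v = 18.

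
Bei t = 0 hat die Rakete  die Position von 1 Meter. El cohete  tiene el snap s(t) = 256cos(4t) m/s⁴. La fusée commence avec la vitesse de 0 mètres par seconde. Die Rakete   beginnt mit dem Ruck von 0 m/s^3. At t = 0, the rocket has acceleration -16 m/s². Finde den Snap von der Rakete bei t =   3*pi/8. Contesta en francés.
De l'équation du snap s(t) = 256·cos(4·t), nous substituons t = 3*pi/8 pour obtenir s = 0.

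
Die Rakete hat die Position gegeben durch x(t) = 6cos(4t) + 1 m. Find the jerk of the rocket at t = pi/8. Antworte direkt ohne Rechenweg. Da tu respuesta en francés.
Le jerk à t = pi/8 est j = 384.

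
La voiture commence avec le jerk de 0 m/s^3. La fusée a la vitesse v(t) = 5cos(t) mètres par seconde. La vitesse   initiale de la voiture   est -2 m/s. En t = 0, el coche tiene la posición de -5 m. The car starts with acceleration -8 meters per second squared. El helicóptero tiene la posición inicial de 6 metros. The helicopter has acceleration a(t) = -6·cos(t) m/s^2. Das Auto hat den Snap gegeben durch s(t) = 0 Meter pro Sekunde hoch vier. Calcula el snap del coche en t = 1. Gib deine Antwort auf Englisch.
From the given snap equation s(t) = 0, we substitute t = 1 to get s = 0.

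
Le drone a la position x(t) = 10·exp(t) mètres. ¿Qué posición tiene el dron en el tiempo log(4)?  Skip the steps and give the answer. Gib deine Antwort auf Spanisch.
La respuesta es 40.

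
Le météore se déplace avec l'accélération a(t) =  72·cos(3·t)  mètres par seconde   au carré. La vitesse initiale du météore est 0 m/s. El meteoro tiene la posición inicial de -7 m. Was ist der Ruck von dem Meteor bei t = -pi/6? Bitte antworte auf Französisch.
Nous devons dériver notre équation de l'accélération a(t) = 72·cos(3·t) 1 fois. En dérivant l'accélération, nous obtenons le jerk: j(t) = -216·sin(3·t). En utilisant j(t) = -216·sin(3·t) et en substituant t = -pi/6, nous trouvons j = 216.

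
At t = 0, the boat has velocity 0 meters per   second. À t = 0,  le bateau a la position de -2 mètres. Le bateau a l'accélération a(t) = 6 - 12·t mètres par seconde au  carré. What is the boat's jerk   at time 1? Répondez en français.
Pour résoudre ceci, nous devons prendre 1 dérivée de notre équation de l'accélération a(t) = 6 - 12·t. En prenant d/dt de a(t), nous trouvons j(t) = -12. De l'équation du jerk j(t) = -12, nous substituons t = 1 pour obtenir j = -12.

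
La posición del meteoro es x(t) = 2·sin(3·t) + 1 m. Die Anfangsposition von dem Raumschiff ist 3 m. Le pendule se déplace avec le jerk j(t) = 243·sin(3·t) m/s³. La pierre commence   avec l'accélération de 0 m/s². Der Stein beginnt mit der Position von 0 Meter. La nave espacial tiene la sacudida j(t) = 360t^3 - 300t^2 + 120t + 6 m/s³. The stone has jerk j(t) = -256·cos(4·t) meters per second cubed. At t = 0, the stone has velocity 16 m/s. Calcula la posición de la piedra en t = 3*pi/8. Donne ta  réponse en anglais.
We must find the integral of our jerk equation j(t) = -256·cos(4·t) 3 times. The integral of jerk, with a(0) = 0, gives acceleration: a(t) = -64·sin(4·t). Taking ∫a(t)dt and applying v(0) = 16, we find v(t) = 16·cos(4·t). The antiderivative of velocity, with x(0) = 0, gives position: x(t) = 4·sin(4·t). Using x(t) = 4·sin(4·t) and substituting t = 3*pi/8, we find x = -4.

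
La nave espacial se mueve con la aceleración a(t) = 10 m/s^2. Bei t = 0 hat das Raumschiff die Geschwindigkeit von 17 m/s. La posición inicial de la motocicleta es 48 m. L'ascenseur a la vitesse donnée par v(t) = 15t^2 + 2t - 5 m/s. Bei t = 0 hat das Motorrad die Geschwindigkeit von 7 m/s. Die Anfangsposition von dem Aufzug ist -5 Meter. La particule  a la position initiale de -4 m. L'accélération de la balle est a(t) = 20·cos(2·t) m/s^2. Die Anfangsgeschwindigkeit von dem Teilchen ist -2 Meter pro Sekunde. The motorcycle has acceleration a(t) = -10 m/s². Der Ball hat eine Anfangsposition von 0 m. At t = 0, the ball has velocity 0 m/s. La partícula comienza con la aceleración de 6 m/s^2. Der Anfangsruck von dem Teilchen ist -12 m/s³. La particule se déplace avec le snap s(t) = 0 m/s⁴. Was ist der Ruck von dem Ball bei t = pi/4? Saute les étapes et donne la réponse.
j(pi/4) = -40.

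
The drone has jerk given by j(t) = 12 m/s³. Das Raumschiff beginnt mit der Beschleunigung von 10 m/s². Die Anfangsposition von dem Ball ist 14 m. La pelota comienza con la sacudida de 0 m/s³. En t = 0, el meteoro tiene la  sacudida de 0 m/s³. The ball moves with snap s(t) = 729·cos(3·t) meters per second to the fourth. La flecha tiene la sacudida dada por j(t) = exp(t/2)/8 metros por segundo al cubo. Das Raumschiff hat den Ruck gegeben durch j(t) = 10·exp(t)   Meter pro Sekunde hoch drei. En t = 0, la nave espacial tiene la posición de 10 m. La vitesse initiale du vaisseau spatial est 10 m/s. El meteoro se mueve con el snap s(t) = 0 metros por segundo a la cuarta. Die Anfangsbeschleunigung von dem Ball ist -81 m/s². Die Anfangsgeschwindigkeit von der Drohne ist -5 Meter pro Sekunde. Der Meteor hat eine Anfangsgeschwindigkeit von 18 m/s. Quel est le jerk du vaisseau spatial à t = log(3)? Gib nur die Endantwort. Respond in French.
Le jerk à t = log(3) est j = 30.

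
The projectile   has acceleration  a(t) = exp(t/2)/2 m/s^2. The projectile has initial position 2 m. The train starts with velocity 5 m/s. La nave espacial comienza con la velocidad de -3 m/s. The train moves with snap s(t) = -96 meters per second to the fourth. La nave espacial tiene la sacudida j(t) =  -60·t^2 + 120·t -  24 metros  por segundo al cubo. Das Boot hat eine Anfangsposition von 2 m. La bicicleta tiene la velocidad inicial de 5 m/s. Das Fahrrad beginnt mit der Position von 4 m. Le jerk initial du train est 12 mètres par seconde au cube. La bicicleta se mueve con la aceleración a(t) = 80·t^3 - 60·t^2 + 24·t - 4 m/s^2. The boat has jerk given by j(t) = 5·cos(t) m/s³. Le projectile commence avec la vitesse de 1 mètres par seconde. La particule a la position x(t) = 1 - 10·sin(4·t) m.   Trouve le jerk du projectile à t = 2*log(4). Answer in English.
Starting from acceleration a(t) = exp(t/2)/2, we take 1 derivative. Taking d/dt of a(t), we find j(t) = exp(t/2)/4. We have jerk j(t) = exp(t/2)/4. Substituting t = 2*log(4): j(2*log(4)) = 1.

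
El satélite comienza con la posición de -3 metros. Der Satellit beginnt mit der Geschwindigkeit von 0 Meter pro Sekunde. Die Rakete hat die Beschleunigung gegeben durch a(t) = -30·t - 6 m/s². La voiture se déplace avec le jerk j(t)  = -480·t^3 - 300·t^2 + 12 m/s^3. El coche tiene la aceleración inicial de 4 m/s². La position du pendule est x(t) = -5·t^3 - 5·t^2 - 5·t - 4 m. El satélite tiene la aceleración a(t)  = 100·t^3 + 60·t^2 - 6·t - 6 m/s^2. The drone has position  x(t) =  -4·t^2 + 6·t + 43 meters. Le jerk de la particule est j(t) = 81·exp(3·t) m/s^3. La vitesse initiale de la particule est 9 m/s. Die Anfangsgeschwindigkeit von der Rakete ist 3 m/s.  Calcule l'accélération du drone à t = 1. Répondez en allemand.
Um dies zu lösen, müssen wir 2 Ableitungen unserer Gleichung für die Position x(t) = -4·t^2 + 6·t + 43 nehmen. Durch Ableiten von der Position erhalten wir die Geschwindigkeit: v(t) = 6 - 8·t. Die Ableitung von der Geschwindigkeit ergibt die Beschleunigung: a(t) = -8. Wir haben die Beschleunigung a(t) = -8. Durch Einsetzen von t = 1: a(1) = -8.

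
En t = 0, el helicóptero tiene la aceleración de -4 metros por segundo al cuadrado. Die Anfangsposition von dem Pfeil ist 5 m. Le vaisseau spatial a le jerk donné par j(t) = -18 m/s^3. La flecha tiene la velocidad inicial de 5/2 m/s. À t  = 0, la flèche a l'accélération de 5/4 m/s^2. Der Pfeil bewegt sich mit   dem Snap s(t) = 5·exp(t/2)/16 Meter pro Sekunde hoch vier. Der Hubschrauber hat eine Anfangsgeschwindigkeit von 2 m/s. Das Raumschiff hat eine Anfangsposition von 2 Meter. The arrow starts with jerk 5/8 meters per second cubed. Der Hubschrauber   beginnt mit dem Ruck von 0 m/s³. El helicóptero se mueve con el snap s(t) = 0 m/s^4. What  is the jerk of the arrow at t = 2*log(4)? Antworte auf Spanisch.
Debemos encontrar la integral de nuestra ecuación del snap s(t) = 5·exp(t/2)/16 1 vez. La antiderivada del snap es la sacudida. Usando j(0) = 5/8, obtenemos j(t) = 5·exp(t/2)/8. Usando j(t) = 5·exp(t/2)/8 y sustituyendo t = 2*log(4), encontramos j = 5/2.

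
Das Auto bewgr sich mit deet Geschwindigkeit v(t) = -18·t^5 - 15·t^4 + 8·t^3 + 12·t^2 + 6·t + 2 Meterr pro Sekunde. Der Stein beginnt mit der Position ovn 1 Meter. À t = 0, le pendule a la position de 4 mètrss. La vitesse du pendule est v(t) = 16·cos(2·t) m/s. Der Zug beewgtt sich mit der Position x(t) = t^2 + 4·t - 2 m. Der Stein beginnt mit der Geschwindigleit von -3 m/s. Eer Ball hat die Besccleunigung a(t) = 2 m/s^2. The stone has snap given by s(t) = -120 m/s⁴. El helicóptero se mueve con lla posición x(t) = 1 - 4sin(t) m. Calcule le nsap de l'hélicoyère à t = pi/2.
En partant de la position x(t) = 1 - 4·sin(t), nous prenons 4 dérivées. En prenant d/dt de x(t), nous trouvons v(t) = -4·cos(t). En prenant d/dt de v(t), nous trouvons a(t) = 4·sin(t). En prenant d/dt de a(t), nous trouvons j(t) = 4·cos(t). La dérivée du jerk donne le snap: s(t) = -4·sin(t). En utilisant s(t) = -4·sin(t) et en substituant t = pi/2, nous trouvons s = -4.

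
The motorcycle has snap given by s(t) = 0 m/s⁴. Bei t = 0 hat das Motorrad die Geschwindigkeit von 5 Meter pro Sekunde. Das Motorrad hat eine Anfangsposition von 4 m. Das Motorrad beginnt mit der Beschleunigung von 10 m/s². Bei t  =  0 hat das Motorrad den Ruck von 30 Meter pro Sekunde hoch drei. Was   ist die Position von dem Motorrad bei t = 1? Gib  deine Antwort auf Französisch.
Nous devons intégrer notre équation du snap s(t) = 0 4 fois. En prenant ∫s(t)dt et en appliquant j(0) = 30, nous trouvons j(t) = 30. L'intégrale du jerk, avec a(0) = 10, donne l'accélération: a(t) = 30·t + 10. En prenant ∫a(t)dt et en appliquant v(0) = 5, nous trouvons v(t) = 15·t^2 + 10·t + 5. En intégrant la vitesse et en utilisant la condition initiale x(0) = 4, nous obtenons x(t) = 5·t^3 + 5·t^2 + 5·t + 4. Nous avons la position x(t) = 5·t^3 + 5·t^2 + 5·t + 4. En substituant t = 1: x(1) = 19.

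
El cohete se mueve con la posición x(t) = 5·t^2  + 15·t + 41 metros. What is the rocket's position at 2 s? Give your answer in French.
En utilisant x(t) = 5·t^2 + 15·t + 41 et en substituant t = 2, nous trouvons x = 91.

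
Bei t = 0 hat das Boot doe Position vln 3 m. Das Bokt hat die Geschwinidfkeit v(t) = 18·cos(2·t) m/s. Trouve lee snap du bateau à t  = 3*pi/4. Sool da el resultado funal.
s(3*pi/4) = -144.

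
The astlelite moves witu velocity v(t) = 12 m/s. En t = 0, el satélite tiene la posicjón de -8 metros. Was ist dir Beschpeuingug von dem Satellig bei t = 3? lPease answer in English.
We must differentiate our velocity equation v(t) = 12 1 time. The derivative of velocity gives acceleration: a(t) = 0. We have acceleration a(t) = 0. Substituting t = 3: a(3) = 0.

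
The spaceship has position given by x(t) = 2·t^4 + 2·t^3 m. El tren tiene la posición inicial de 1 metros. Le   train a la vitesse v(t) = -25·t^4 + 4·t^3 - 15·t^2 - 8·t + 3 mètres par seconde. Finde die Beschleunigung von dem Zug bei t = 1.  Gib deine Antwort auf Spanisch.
Debemos derivar nuestra ecuación de la velocidad v(t) = -25·t^4 + 4·t^3 - 15·t^2 - 8·t + 3 1 vez. La derivada de la velocidad da la aceleración: a(t) = -100·t^3 + 12·t^2 - 30·t - 8. Tenemos la aceleración a(t) = -100·t^3 + 12·t^2 - 30·t - 8. Sustituyendo t = 1: a(1) = -126.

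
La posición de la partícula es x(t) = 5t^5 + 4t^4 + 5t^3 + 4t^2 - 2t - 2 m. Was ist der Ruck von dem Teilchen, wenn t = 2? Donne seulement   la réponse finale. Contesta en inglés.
The answer is 1422.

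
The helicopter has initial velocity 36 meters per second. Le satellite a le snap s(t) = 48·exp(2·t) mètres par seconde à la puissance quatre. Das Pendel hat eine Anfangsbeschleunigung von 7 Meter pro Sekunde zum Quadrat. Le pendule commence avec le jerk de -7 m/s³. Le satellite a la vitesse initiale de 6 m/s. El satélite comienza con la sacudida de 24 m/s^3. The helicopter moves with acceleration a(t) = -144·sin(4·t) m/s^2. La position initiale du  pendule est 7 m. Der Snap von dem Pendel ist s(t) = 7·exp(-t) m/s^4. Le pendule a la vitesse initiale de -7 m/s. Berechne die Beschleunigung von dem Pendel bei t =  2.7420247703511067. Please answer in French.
Pour résoudre ceci, nous devons prendre 2 primitives de notre équation du snap s(t) = 7·exp(-t). En intégrant le snap et en utilisant la condition initiale j(0) = -7, nous obtenons j(t) = -7·exp(-t). En intégrant le jerk et en utilisant la condition initiale a(0) = 7, nous obtenons a(t) = 7·exp(-t). Nous avons l'accélération a(t) = 7·exp(-t). En substituant t = 2.7420247703511067: a(2.7420247703511067) = 0.451078173275062.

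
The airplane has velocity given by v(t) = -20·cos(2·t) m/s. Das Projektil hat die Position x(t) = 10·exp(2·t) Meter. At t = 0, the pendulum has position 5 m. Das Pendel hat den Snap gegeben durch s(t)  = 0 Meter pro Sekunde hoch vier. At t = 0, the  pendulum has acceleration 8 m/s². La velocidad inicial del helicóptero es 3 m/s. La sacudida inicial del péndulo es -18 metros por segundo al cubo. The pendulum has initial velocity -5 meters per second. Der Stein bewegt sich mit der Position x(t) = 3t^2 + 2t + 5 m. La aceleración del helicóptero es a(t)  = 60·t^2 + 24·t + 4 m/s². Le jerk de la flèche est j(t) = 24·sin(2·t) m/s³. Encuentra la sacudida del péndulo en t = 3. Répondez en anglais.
Starting from snap s(t) = 0, we take 1 antiderivative. The antiderivative of snap, with j(0) = -18, gives jerk: j(t) = -18. From the given jerk equation j(t) = -18, we substitute t = 3 to get j = -18.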